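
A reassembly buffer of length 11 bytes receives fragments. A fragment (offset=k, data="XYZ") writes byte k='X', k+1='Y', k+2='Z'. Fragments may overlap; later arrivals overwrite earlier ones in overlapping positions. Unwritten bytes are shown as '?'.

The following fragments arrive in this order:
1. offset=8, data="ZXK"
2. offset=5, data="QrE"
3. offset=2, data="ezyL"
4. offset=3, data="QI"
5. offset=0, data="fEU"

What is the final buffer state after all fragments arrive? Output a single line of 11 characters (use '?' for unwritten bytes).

Answer: fEUQILrEZXK

Derivation:
Fragment 1: offset=8 data="ZXK" -> buffer=????????ZXK
Fragment 2: offset=5 data="QrE" -> buffer=?????QrEZXK
Fragment 3: offset=2 data="ezyL" -> buffer=??ezyLrEZXK
Fragment 4: offset=3 data="QI" -> buffer=??eQILrEZXK
Fragment 5: offset=0 data="fEU" -> buffer=fEUQILrEZXK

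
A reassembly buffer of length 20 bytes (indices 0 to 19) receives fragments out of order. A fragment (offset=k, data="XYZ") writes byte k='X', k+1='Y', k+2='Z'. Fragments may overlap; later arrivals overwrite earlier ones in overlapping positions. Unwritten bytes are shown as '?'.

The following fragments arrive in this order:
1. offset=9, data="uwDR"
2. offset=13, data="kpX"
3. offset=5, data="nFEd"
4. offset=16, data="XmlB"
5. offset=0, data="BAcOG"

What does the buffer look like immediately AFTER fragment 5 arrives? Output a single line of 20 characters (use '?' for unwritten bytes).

Answer: BAcOGnFEduwDRkpXXmlB

Derivation:
Fragment 1: offset=9 data="uwDR" -> buffer=?????????uwDR???????
Fragment 2: offset=13 data="kpX" -> buffer=?????????uwDRkpX????
Fragment 3: offset=5 data="nFEd" -> buffer=?????nFEduwDRkpX????
Fragment 4: offset=16 data="XmlB" -> buffer=?????nFEduwDRkpXXmlB
Fragment 5: offset=0 data="BAcOG" -> buffer=BAcOGnFEduwDRkpXXmlB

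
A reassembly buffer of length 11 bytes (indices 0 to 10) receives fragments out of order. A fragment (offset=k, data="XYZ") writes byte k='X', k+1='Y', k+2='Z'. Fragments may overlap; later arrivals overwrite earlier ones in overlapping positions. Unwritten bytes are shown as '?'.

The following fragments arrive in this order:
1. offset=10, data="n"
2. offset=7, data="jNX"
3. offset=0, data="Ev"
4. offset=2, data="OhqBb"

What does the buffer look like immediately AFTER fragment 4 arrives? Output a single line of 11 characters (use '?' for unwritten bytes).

Fragment 1: offset=10 data="n" -> buffer=??????????n
Fragment 2: offset=7 data="jNX" -> buffer=???????jNXn
Fragment 3: offset=0 data="Ev" -> buffer=Ev?????jNXn
Fragment 4: offset=2 data="OhqBb" -> buffer=EvOhqBbjNXn

Answer: EvOhqBbjNXn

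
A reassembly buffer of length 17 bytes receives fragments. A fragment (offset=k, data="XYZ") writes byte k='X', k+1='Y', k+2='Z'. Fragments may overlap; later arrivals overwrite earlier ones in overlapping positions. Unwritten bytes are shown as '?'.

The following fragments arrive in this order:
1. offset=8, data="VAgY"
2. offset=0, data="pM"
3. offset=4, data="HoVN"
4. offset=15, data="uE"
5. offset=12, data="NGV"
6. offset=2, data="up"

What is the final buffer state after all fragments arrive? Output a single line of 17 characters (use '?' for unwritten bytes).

Fragment 1: offset=8 data="VAgY" -> buffer=????????VAgY?????
Fragment 2: offset=0 data="pM" -> buffer=pM??????VAgY?????
Fragment 3: offset=4 data="HoVN" -> buffer=pM??HoVNVAgY?????
Fragment 4: offset=15 data="uE" -> buffer=pM??HoVNVAgY???uE
Fragment 5: offset=12 data="NGV" -> buffer=pM??HoVNVAgYNGVuE
Fragment 6: offset=2 data="up" -> buffer=pMupHoVNVAgYNGVuE

Answer: pMupHoVNVAgYNGVuE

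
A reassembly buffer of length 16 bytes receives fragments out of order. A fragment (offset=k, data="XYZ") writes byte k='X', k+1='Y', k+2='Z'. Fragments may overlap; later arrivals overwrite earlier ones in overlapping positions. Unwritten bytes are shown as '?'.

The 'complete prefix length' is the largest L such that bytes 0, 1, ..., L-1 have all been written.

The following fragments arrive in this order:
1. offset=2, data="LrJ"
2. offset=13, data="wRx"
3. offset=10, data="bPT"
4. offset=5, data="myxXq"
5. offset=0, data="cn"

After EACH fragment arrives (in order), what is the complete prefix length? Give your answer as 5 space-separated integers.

Fragment 1: offset=2 data="LrJ" -> buffer=??LrJ??????????? -> prefix_len=0
Fragment 2: offset=13 data="wRx" -> buffer=??LrJ????????wRx -> prefix_len=0
Fragment 3: offset=10 data="bPT" -> buffer=??LrJ?????bPTwRx -> prefix_len=0
Fragment 4: offset=5 data="myxXq" -> buffer=??LrJmyxXqbPTwRx -> prefix_len=0
Fragment 5: offset=0 data="cn" -> buffer=cnLrJmyxXqbPTwRx -> prefix_len=16

Answer: 0 0 0 0 16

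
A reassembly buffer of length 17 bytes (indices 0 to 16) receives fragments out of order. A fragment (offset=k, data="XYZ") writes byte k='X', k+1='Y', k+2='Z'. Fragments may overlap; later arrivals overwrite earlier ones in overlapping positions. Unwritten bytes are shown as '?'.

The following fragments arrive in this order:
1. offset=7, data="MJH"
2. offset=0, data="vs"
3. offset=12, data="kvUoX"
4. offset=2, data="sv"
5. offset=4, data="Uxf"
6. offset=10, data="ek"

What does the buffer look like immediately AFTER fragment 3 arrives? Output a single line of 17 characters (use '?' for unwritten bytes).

Answer: vs?????MJH??kvUoX

Derivation:
Fragment 1: offset=7 data="MJH" -> buffer=???????MJH???????
Fragment 2: offset=0 data="vs" -> buffer=vs?????MJH???????
Fragment 3: offset=12 data="kvUoX" -> buffer=vs?????MJH??kvUoX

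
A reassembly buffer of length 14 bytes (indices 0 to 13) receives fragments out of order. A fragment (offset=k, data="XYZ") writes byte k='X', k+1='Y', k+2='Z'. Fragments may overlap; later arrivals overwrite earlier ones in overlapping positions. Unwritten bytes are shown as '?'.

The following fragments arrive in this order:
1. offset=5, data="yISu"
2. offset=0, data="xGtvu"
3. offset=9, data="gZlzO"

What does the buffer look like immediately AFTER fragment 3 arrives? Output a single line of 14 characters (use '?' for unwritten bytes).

Answer: xGtvuyISugZlzO

Derivation:
Fragment 1: offset=5 data="yISu" -> buffer=?????yISu?????
Fragment 2: offset=0 data="xGtvu" -> buffer=xGtvuyISu?????
Fragment 3: offset=9 data="gZlzO" -> buffer=xGtvuyISugZlzO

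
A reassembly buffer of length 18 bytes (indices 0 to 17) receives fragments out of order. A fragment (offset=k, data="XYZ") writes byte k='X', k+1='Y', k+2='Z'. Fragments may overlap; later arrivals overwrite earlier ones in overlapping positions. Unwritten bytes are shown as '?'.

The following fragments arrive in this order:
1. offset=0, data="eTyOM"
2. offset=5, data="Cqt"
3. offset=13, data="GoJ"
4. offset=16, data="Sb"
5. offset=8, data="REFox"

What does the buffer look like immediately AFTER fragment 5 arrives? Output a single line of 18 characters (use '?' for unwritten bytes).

Fragment 1: offset=0 data="eTyOM" -> buffer=eTyOM?????????????
Fragment 2: offset=5 data="Cqt" -> buffer=eTyOMCqt??????????
Fragment 3: offset=13 data="GoJ" -> buffer=eTyOMCqt?????GoJ??
Fragment 4: offset=16 data="Sb" -> buffer=eTyOMCqt?????GoJSb
Fragment 5: offset=8 data="REFox" -> buffer=eTyOMCqtREFoxGoJSb

Answer: eTyOMCqtREFoxGoJSb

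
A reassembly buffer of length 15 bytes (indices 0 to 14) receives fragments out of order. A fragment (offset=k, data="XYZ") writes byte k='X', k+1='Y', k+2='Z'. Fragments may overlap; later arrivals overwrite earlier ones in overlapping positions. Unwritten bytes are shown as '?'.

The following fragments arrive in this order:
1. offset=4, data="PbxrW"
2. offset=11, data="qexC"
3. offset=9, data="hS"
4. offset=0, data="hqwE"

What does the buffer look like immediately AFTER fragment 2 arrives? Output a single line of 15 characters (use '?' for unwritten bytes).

Answer: ????PbxrW??qexC

Derivation:
Fragment 1: offset=4 data="PbxrW" -> buffer=????PbxrW??????
Fragment 2: offset=11 data="qexC" -> buffer=????PbxrW??qexC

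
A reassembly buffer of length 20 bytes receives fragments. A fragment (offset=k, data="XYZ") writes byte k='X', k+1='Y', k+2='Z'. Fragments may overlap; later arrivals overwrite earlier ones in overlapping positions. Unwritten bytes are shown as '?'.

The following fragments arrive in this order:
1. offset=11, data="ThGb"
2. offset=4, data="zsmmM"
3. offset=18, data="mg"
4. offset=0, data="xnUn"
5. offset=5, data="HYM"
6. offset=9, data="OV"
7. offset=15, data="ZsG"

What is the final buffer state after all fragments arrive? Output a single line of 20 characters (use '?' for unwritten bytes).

Fragment 1: offset=11 data="ThGb" -> buffer=???????????ThGb?????
Fragment 2: offset=4 data="zsmmM" -> buffer=????zsmmM??ThGb?????
Fragment 3: offset=18 data="mg" -> buffer=????zsmmM??ThGb???mg
Fragment 4: offset=0 data="xnUn" -> buffer=xnUnzsmmM??ThGb???mg
Fragment 5: offset=5 data="HYM" -> buffer=xnUnzHYMM??ThGb???mg
Fragment 6: offset=9 data="OV" -> buffer=xnUnzHYMMOVThGb???mg
Fragment 7: offset=15 data="ZsG" -> buffer=xnUnzHYMMOVThGbZsGmg

Answer: xnUnzHYMMOVThGbZsGmg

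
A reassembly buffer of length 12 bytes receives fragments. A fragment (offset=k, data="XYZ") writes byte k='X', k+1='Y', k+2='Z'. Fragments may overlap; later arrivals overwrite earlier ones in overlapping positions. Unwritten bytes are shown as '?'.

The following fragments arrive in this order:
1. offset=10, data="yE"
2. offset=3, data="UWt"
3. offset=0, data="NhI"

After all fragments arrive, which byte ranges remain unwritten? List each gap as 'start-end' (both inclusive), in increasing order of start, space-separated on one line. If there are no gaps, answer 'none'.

Answer: 6-9

Derivation:
Fragment 1: offset=10 len=2
Fragment 2: offset=3 len=3
Fragment 3: offset=0 len=3
Gaps: 6-9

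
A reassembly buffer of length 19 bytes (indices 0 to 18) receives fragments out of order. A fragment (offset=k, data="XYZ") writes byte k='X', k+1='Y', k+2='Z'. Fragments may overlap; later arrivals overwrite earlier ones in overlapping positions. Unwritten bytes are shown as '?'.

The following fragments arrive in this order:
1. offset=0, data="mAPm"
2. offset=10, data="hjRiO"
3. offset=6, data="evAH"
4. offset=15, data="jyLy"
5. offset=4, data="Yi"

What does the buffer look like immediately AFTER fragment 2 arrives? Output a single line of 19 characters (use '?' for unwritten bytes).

Fragment 1: offset=0 data="mAPm" -> buffer=mAPm???????????????
Fragment 2: offset=10 data="hjRiO" -> buffer=mAPm??????hjRiO????

Answer: mAPm??????hjRiO????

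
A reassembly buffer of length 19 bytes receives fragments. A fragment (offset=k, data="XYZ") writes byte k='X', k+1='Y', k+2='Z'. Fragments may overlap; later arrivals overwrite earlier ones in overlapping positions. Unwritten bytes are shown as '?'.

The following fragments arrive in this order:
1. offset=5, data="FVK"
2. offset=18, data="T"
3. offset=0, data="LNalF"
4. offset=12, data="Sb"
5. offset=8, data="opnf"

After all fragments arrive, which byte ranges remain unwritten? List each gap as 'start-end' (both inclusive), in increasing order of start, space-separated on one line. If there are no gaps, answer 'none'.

Answer: 14-17

Derivation:
Fragment 1: offset=5 len=3
Fragment 2: offset=18 len=1
Fragment 3: offset=0 len=5
Fragment 4: offset=12 len=2
Fragment 5: offset=8 len=4
Gaps: 14-17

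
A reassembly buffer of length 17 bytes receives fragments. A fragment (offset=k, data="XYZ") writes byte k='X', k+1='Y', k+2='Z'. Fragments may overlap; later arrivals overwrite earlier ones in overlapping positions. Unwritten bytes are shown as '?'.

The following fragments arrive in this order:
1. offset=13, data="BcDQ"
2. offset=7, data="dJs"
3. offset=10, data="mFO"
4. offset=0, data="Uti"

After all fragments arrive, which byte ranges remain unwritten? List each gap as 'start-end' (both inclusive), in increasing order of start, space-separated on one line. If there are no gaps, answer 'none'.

Fragment 1: offset=13 len=4
Fragment 2: offset=7 len=3
Fragment 3: offset=10 len=3
Fragment 4: offset=0 len=3
Gaps: 3-6

Answer: 3-6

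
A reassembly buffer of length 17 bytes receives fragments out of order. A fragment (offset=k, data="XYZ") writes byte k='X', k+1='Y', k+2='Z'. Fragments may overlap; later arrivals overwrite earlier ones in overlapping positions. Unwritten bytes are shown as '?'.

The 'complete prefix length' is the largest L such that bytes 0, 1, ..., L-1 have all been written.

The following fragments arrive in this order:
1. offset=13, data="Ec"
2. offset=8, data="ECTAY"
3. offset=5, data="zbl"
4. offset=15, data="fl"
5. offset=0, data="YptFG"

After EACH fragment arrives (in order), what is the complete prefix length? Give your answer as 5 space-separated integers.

Fragment 1: offset=13 data="Ec" -> buffer=?????????????Ec?? -> prefix_len=0
Fragment 2: offset=8 data="ECTAY" -> buffer=????????ECTAYEc?? -> prefix_len=0
Fragment 3: offset=5 data="zbl" -> buffer=?????zblECTAYEc?? -> prefix_len=0
Fragment 4: offset=15 data="fl" -> buffer=?????zblECTAYEcfl -> prefix_len=0
Fragment 5: offset=0 data="YptFG" -> buffer=YptFGzblECTAYEcfl -> prefix_len=17

Answer: 0 0 0 0 17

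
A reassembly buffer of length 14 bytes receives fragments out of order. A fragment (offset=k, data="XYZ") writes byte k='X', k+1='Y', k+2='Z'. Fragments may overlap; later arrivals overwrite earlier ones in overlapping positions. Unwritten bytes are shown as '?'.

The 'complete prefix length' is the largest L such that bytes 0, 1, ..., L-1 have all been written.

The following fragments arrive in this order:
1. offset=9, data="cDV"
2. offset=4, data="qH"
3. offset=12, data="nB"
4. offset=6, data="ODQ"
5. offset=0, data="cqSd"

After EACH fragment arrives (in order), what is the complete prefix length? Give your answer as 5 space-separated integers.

Fragment 1: offset=9 data="cDV" -> buffer=?????????cDV?? -> prefix_len=0
Fragment 2: offset=4 data="qH" -> buffer=????qH???cDV?? -> prefix_len=0
Fragment 3: offset=12 data="nB" -> buffer=????qH???cDVnB -> prefix_len=0
Fragment 4: offset=6 data="ODQ" -> buffer=????qHODQcDVnB -> prefix_len=0
Fragment 5: offset=0 data="cqSd" -> buffer=cqSdqHODQcDVnB -> prefix_len=14

Answer: 0 0 0 0 14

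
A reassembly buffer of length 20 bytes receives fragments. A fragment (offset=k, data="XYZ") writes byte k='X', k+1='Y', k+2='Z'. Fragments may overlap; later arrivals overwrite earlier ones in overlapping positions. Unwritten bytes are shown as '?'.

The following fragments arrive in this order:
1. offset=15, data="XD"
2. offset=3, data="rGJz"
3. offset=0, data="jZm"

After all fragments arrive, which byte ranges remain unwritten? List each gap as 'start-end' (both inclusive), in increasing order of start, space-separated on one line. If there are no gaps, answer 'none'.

Fragment 1: offset=15 len=2
Fragment 2: offset=3 len=4
Fragment 3: offset=0 len=3
Gaps: 7-14 17-19

Answer: 7-14 17-19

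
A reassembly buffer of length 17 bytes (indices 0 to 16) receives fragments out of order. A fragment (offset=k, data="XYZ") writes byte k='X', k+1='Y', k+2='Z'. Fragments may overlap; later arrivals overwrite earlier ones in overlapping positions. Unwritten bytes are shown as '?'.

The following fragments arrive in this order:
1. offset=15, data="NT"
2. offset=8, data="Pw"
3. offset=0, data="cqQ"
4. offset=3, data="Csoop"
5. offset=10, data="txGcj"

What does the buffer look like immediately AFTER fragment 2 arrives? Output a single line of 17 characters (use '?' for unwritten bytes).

Answer: ????????Pw?????NT

Derivation:
Fragment 1: offset=15 data="NT" -> buffer=???????????????NT
Fragment 2: offset=8 data="Pw" -> buffer=????????Pw?????NT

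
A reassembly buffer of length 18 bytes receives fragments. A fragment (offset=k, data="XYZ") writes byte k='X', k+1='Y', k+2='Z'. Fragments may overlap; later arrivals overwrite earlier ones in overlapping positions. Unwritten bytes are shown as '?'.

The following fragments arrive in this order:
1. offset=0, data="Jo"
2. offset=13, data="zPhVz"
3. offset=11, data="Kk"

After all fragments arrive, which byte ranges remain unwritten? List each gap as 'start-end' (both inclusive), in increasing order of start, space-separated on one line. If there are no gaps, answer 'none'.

Fragment 1: offset=0 len=2
Fragment 2: offset=13 len=5
Fragment 3: offset=11 len=2
Gaps: 2-10

Answer: 2-10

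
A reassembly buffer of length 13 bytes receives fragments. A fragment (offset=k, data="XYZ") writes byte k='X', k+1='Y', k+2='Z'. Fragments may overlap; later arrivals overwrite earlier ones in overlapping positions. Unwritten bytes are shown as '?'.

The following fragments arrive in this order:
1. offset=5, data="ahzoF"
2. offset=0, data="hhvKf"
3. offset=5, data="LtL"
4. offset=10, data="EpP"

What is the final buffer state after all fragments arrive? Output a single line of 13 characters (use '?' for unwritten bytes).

Answer: hhvKfLtLoFEpP

Derivation:
Fragment 1: offset=5 data="ahzoF" -> buffer=?????ahzoF???
Fragment 2: offset=0 data="hhvKf" -> buffer=hhvKfahzoF???
Fragment 3: offset=5 data="LtL" -> buffer=hhvKfLtLoF???
Fragment 4: offset=10 data="EpP" -> buffer=hhvKfLtLoFEpP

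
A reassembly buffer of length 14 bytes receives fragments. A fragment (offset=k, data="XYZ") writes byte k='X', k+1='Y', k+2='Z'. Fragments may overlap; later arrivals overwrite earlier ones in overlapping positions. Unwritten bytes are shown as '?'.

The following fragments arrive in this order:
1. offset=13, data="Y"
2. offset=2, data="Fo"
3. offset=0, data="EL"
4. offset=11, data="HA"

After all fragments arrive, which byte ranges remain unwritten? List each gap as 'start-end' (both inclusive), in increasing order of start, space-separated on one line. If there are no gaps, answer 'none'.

Answer: 4-10

Derivation:
Fragment 1: offset=13 len=1
Fragment 2: offset=2 len=2
Fragment 3: offset=0 len=2
Fragment 4: offset=11 len=2
Gaps: 4-10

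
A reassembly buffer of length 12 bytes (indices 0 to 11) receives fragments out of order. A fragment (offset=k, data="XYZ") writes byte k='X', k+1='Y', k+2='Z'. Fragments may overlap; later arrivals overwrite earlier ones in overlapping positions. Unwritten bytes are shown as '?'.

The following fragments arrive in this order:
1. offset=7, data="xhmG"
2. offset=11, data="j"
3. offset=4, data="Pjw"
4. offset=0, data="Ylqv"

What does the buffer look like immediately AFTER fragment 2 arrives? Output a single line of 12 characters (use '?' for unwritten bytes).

Answer: ???????xhmGj

Derivation:
Fragment 1: offset=7 data="xhmG" -> buffer=???????xhmG?
Fragment 2: offset=11 data="j" -> buffer=???????xhmGj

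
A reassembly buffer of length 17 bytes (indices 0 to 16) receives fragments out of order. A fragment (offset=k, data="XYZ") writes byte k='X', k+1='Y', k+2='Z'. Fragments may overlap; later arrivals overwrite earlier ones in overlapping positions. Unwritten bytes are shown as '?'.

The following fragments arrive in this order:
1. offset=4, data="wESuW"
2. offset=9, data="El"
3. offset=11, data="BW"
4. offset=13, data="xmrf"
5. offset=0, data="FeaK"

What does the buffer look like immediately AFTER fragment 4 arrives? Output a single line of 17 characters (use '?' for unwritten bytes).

Fragment 1: offset=4 data="wESuW" -> buffer=????wESuW????????
Fragment 2: offset=9 data="El" -> buffer=????wESuWEl??????
Fragment 3: offset=11 data="BW" -> buffer=????wESuWElBW????
Fragment 4: offset=13 data="xmrf" -> buffer=????wESuWElBWxmrf

Answer: ????wESuWElBWxmrf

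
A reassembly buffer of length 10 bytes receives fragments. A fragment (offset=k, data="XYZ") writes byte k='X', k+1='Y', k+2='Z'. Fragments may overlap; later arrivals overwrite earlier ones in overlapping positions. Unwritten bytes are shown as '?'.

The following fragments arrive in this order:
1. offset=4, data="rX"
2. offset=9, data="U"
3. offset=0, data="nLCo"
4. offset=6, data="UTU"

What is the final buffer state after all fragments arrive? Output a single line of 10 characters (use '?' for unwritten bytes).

Fragment 1: offset=4 data="rX" -> buffer=????rX????
Fragment 2: offset=9 data="U" -> buffer=????rX???U
Fragment 3: offset=0 data="nLCo" -> buffer=nLCorX???U
Fragment 4: offset=6 data="UTU" -> buffer=nLCorXUTUU

Answer: nLCorXUTUU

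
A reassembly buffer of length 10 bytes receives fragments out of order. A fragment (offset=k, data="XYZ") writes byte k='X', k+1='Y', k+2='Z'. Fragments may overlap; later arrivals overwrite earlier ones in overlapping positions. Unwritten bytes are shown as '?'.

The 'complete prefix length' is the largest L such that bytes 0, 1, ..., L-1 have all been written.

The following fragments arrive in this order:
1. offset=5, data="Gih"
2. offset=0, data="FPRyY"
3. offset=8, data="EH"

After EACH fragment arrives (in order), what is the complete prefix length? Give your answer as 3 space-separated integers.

Fragment 1: offset=5 data="Gih" -> buffer=?????Gih?? -> prefix_len=0
Fragment 2: offset=0 data="FPRyY" -> buffer=FPRyYGih?? -> prefix_len=8
Fragment 3: offset=8 data="EH" -> buffer=FPRyYGihEH -> prefix_len=10

Answer: 0 8 10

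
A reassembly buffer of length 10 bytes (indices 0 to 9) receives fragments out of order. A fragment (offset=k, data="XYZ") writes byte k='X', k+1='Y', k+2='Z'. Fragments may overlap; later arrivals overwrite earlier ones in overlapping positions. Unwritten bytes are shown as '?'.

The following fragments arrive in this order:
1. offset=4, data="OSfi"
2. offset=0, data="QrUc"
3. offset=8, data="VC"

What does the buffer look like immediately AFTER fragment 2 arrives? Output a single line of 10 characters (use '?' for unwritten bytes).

Answer: QrUcOSfi??

Derivation:
Fragment 1: offset=4 data="OSfi" -> buffer=????OSfi??
Fragment 2: offset=0 data="QrUc" -> buffer=QrUcOSfi??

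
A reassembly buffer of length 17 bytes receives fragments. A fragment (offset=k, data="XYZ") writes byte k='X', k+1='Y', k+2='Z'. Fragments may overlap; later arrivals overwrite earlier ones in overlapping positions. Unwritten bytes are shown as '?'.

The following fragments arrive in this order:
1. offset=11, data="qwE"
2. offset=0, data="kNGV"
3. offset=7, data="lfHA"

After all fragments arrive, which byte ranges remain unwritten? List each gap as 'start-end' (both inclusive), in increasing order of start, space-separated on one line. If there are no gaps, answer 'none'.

Answer: 4-6 14-16

Derivation:
Fragment 1: offset=11 len=3
Fragment 2: offset=0 len=4
Fragment 3: offset=7 len=4
Gaps: 4-6 14-16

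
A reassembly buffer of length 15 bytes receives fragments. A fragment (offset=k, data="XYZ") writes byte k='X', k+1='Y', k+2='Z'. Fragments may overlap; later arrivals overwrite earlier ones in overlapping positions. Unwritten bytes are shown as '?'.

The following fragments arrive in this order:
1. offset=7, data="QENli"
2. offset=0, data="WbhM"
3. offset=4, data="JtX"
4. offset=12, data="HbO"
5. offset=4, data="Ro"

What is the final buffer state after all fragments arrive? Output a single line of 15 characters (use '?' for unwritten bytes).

Fragment 1: offset=7 data="QENli" -> buffer=???????QENli???
Fragment 2: offset=0 data="WbhM" -> buffer=WbhM???QENli???
Fragment 3: offset=4 data="JtX" -> buffer=WbhMJtXQENli???
Fragment 4: offset=12 data="HbO" -> buffer=WbhMJtXQENliHbO
Fragment 5: offset=4 data="Ro" -> buffer=WbhMRoXQENliHbO

Answer: WbhMRoXQENliHbO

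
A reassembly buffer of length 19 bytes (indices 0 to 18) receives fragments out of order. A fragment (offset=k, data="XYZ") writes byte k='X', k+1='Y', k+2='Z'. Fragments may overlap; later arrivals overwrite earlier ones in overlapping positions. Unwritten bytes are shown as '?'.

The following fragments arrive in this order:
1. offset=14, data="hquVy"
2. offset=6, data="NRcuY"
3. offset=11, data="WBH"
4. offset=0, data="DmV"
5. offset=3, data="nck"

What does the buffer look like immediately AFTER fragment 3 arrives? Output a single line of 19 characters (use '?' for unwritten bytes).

Fragment 1: offset=14 data="hquVy" -> buffer=??????????????hquVy
Fragment 2: offset=6 data="NRcuY" -> buffer=??????NRcuY???hquVy
Fragment 3: offset=11 data="WBH" -> buffer=??????NRcuYWBHhquVy

Answer: ??????NRcuYWBHhquVy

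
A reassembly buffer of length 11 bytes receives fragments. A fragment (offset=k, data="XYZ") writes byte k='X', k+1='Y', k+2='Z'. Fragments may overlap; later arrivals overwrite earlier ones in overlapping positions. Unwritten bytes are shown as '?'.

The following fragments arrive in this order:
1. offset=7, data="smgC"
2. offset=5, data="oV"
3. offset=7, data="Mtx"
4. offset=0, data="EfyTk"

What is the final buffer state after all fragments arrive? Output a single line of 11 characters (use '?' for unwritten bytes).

Answer: EfyTkoVMtxC

Derivation:
Fragment 1: offset=7 data="smgC" -> buffer=???????smgC
Fragment 2: offset=5 data="oV" -> buffer=?????oVsmgC
Fragment 3: offset=7 data="Mtx" -> buffer=?????oVMtxC
Fragment 4: offset=0 data="EfyTk" -> buffer=EfyTkoVMtxC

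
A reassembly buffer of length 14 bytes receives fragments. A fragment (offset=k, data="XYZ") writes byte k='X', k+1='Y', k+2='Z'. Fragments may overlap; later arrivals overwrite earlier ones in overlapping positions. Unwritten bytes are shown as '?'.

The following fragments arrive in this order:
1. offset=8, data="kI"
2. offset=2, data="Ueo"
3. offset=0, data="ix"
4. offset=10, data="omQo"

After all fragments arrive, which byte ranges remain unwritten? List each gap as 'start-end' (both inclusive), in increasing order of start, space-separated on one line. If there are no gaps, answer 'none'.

Fragment 1: offset=8 len=2
Fragment 2: offset=2 len=3
Fragment 3: offset=0 len=2
Fragment 4: offset=10 len=4
Gaps: 5-7

Answer: 5-7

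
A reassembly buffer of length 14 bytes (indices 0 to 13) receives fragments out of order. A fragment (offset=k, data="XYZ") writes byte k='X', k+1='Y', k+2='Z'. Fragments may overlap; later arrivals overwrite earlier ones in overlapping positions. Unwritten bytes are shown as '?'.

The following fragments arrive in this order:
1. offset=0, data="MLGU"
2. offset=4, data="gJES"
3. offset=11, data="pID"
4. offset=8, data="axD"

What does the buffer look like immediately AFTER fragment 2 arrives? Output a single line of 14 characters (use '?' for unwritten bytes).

Answer: MLGUgJES??????

Derivation:
Fragment 1: offset=0 data="MLGU" -> buffer=MLGU??????????
Fragment 2: offset=4 data="gJES" -> buffer=MLGUgJES??????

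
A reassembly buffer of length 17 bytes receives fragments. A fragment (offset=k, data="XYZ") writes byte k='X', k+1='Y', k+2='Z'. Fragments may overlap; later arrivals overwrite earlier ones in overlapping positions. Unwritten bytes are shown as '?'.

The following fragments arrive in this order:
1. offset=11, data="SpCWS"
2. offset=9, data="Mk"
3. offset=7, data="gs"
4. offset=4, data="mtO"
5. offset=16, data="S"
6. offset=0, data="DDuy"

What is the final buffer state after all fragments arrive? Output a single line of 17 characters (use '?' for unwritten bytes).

Answer: DDuymtOgsMkSpCWSS

Derivation:
Fragment 1: offset=11 data="SpCWS" -> buffer=???????????SpCWS?
Fragment 2: offset=9 data="Mk" -> buffer=?????????MkSpCWS?
Fragment 3: offset=7 data="gs" -> buffer=???????gsMkSpCWS?
Fragment 4: offset=4 data="mtO" -> buffer=????mtOgsMkSpCWS?
Fragment 5: offset=16 data="S" -> buffer=????mtOgsMkSpCWSS
Fragment 6: offset=0 data="DDuy" -> buffer=DDuymtOgsMkSpCWSS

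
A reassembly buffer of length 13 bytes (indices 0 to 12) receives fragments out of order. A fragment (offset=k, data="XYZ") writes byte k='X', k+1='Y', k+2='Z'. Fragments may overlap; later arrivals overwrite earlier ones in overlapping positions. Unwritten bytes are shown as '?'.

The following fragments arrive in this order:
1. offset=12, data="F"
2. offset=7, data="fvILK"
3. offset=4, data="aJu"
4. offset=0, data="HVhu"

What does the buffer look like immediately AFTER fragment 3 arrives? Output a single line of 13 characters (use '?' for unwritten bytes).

Answer: ????aJufvILKF

Derivation:
Fragment 1: offset=12 data="F" -> buffer=????????????F
Fragment 2: offset=7 data="fvILK" -> buffer=???????fvILKF
Fragment 3: offset=4 data="aJu" -> buffer=????aJufvILKF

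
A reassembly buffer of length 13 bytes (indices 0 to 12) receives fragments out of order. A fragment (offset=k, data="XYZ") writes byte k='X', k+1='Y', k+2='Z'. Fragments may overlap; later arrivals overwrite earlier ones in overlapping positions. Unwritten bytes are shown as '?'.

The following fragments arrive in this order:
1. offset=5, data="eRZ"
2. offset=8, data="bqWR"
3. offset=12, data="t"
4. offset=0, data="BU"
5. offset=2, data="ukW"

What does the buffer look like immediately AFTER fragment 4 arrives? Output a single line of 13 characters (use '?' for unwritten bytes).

Fragment 1: offset=5 data="eRZ" -> buffer=?????eRZ?????
Fragment 2: offset=8 data="bqWR" -> buffer=?????eRZbqWR?
Fragment 3: offset=12 data="t" -> buffer=?????eRZbqWRt
Fragment 4: offset=0 data="BU" -> buffer=BU???eRZbqWRt

Answer: BU???eRZbqWRt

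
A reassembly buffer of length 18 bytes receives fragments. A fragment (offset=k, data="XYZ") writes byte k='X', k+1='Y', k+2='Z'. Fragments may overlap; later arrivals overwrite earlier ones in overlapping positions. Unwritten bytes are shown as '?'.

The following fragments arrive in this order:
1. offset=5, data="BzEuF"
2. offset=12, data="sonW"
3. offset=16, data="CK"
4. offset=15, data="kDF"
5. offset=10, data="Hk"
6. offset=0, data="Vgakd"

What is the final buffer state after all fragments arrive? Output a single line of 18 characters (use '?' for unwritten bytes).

Fragment 1: offset=5 data="BzEuF" -> buffer=?????BzEuF????????
Fragment 2: offset=12 data="sonW" -> buffer=?????BzEuF??sonW??
Fragment 3: offset=16 data="CK" -> buffer=?????BzEuF??sonWCK
Fragment 4: offset=15 data="kDF" -> buffer=?????BzEuF??sonkDF
Fragment 5: offset=10 data="Hk" -> buffer=?????BzEuFHksonkDF
Fragment 6: offset=0 data="Vgakd" -> buffer=VgakdBzEuFHksonkDF

Answer: VgakdBzEuFHksonkDF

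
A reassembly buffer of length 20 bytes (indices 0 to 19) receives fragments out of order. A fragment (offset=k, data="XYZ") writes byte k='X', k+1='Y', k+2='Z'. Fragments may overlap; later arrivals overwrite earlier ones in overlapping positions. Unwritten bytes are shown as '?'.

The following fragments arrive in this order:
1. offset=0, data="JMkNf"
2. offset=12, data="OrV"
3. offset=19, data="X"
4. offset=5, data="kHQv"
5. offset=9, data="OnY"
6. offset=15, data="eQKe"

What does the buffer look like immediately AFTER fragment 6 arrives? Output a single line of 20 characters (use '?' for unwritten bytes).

Answer: JMkNfkHQvOnYOrVeQKeX

Derivation:
Fragment 1: offset=0 data="JMkNf" -> buffer=JMkNf???????????????
Fragment 2: offset=12 data="OrV" -> buffer=JMkNf???????OrV?????
Fragment 3: offset=19 data="X" -> buffer=JMkNf???????OrV????X
Fragment 4: offset=5 data="kHQv" -> buffer=JMkNfkHQv???OrV????X
Fragment 5: offset=9 data="OnY" -> buffer=JMkNfkHQvOnYOrV????X
Fragment 6: offset=15 data="eQKe" -> buffer=JMkNfkHQvOnYOrVeQKeX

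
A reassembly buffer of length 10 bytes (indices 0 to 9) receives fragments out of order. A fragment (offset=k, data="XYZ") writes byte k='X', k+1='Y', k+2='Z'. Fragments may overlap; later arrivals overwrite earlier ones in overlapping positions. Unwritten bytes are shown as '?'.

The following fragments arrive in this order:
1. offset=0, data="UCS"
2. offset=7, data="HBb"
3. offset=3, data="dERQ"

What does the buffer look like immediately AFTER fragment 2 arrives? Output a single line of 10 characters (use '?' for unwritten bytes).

Answer: UCS????HBb

Derivation:
Fragment 1: offset=0 data="UCS" -> buffer=UCS???????
Fragment 2: offset=7 data="HBb" -> buffer=UCS????HBb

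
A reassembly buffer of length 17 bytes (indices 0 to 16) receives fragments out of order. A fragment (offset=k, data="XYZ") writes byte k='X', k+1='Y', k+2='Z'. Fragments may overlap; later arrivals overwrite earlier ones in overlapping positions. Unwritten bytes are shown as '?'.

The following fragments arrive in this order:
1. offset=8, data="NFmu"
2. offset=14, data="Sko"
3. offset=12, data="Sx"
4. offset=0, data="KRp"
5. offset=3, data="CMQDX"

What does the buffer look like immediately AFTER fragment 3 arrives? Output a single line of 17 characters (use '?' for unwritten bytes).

Fragment 1: offset=8 data="NFmu" -> buffer=????????NFmu?????
Fragment 2: offset=14 data="Sko" -> buffer=????????NFmu??Sko
Fragment 3: offset=12 data="Sx" -> buffer=????????NFmuSxSko

Answer: ????????NFmuSxSko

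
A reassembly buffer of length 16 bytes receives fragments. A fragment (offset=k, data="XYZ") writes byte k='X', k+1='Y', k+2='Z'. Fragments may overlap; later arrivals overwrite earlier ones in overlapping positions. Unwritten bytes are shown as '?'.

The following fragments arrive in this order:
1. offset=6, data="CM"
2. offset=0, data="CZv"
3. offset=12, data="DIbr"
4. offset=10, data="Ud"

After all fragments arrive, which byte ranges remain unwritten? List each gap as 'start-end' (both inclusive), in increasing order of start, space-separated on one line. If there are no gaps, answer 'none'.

Fragment 1: offset=6 len=2
Fragment 2: offset=0 len=3
Fragment 3: offset=12 len=4
Fragment 4: offset=10 len=2
Gaps: 3-5 8-9

Answer: 3-5 8-9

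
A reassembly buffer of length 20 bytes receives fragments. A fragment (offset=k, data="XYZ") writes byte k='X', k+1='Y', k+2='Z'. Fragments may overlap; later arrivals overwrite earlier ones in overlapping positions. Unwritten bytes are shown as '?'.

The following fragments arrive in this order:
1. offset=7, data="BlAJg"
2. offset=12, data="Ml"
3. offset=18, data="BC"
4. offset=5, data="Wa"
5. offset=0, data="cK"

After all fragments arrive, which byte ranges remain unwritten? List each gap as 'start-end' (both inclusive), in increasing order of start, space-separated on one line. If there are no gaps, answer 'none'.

Answer: 2-4 14-17

Derivation:
Fragment 1: offset=7 len=5
Fragment 2: offset=12 len=2
Fragment 3: offset=18 len=2
Fragment 4: offset=5 len=2
Fragment 5: offset=0 len=2
Gaps: 2-4 14-17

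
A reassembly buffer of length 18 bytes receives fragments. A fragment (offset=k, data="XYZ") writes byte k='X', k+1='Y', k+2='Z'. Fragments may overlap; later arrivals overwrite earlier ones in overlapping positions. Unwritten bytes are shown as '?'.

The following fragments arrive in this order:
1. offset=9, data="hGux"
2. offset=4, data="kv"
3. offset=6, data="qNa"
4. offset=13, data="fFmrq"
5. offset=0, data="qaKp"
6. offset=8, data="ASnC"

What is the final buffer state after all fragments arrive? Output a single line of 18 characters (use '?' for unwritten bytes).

Fragment 1: offset=9 data="hGux" -> buffer=?????????hGux?????
Fragment 2: offset=4 data="kv" -> buffer=????kv???hGux?????
Fragment 3: offset=6 data="qNa" -> buffer=????kvqNahGux?????
Fragment 4: offset=13 data="fFmrq" -> buffer=????kvqNahGuxfFmrq
Fragment 5: offset=0 data="qaKp" -> buffer=qaKpkvqNahGuxfFmrq
Fragment 6: offset=8 data="ASnC" -> buffer=qaKpkvqNASnCxfFmrq

Answer: qaKpkvqNASnCxfFmrq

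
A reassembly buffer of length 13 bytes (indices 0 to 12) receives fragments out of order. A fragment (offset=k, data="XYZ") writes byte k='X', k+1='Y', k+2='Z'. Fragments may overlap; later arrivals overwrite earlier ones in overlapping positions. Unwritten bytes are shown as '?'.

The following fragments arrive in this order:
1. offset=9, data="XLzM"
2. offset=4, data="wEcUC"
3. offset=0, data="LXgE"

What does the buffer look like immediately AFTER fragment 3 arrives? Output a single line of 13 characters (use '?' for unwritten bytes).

Answer: LXgEwEcUCXLzM

Derivation:
Fragment 1: offset=9 data="XLzM" -> buffer=?????????XLzM
Fragment 2: offset=4 data="wEcUC" -> buffer=????wEcUCXLzM
Fragment 3: offset=0 data="LXgE" -> buffer=LXgEwEcUCXLzM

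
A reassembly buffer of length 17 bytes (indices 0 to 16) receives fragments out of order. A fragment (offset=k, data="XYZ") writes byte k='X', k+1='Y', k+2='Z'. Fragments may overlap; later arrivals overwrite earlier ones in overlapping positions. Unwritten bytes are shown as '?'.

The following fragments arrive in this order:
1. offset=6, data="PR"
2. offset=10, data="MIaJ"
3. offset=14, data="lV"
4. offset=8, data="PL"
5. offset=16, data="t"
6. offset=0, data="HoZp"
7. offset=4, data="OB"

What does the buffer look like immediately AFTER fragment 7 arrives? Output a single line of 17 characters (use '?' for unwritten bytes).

Answer: HoZpOBPRPLMIaJlVt

Derivation:
Fragment 1: offset=6 data="PR" -> buffer=??????PR?????????
Fragment 2: offset=10 data="MIaJ" -> buffer=??????PR??MIaJ???
Fragment 3: offset=14 data="lV" -> buffer=??????PR??MIaJlV?
Fragment 4: offset=8 data="PL" -> buffer=??????PRPLMIaJlV?
Fragment 5: offset=16 data="t" -> buffer=??????PRPLMIaJlVt
Fragment 6: offset=0 data="HoZp" -> buffer=HoZp??PRPLMIaJlVt
Fragment 7: offset=4 data="OB" -> buffer=HoZpOBPRPLMIaJlVt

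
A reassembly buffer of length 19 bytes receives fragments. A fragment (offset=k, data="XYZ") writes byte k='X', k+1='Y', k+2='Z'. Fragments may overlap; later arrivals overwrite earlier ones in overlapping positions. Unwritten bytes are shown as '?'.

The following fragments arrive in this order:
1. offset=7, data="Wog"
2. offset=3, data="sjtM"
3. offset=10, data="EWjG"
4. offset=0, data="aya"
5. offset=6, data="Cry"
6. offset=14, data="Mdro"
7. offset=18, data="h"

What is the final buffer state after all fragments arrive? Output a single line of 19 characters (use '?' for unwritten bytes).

Answer: ayasjtCrygEWjGMdroh

Derivation:
Fragment 1: offset=7 data="Wog" -> buffer=???????Wog?????????
Fragment 2: offset=3 data="sjtM" -> buffer=???sjtMWog?????????
Fragment 3: offset=10 data="EWjG" -> buffer=???sjtMWogEWjG?????
Fragment 4: offset=0 data="aya" -> buffer=ayasjtMWogEWjG?????
Fragment 5: offset=6 data="Cry" -> buffer=ayasjtCrygEWjG?????
Fragment 6: offset=14 data="Mdro" -> buffer=ayasjtCrygEWjGMdro?
Fragment 7: offset=18 data="h" -> buffer=ayasjtCrygEWjGMdroh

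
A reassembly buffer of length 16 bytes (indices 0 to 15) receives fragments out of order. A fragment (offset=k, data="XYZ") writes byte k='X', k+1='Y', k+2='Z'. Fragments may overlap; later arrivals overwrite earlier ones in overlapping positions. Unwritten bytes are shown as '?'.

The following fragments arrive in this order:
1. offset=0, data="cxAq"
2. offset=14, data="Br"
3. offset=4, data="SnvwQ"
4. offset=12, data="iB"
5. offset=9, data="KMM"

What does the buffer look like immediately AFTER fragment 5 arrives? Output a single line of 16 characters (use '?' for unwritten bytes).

Answer: cxAqSnvwQKMMiBBr

Derivation:
Fragment 1: offset=0 data="cxAq" -> buffer=cxAq????????????
Fragment 2: offset=14 data="Br" -> buffer=cxAq??????????Br
Fragment 3: offset=4 data="SnvwQ" -> buffer=cxAqSnvwQ?????Br
Fragment 4: offset=12 data="iB" -> buffer=cxAqSnvwQ???iBBr
Fragment 5: offset=9 data="KMM" -> buffer=cxAqSnvwQKMMiBBr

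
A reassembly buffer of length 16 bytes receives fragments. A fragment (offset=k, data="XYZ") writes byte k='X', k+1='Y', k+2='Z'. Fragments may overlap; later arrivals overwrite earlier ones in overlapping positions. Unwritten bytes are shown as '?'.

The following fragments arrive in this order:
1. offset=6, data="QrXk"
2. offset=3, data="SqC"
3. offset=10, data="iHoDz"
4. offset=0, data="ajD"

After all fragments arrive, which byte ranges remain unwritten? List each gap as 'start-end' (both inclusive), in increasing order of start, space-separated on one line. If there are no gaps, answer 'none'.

Answer: 15-15

Derivation:
Fragment 1: offset=6 len=4
Fragment 2: offset=3 len=3
Fragment 3: offset=10 len=5
Fragment 4: offset=0 len=3
Gaps: 15-15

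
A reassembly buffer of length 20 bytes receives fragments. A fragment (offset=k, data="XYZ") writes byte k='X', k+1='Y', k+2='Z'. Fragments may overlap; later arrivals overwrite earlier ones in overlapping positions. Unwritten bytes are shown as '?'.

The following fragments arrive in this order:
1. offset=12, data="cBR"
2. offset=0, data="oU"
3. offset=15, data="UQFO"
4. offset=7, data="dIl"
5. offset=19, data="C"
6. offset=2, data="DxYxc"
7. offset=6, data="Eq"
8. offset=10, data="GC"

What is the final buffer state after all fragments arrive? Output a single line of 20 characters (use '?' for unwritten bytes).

Fragment 1: offset=12 data="cBR" -> buffer=????????????cBR?????
Fragment 2: offset=0 data="oU" -> buffer=oU??????????cBR?????
Fragment 3: offset=15 data="UQFO" -> buffer=oU??????????cBRUQFO?
Fragment 4: offset=7 data="dIl" -> buffer=oU?????dIl??cBRUQFO?
Fragment 5: offset=19 data="C" -> buffer=oU?????dIl??cBRUQFOC
Fragment 6: offset=2 data="DxYxc" -> buffer=oUDxYxcdIl??cBRUQFOC
Fragment 7: offset=6 data="Eq" -> buffer=oUDxYxEqIl??cBRUQFOC
Fragment 8: offset=10 data="GC" -> buffer=oUDxYxEqIlGCcBRUQFOC

Answer: oUDxYxEqIlGCcBRUQFOC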